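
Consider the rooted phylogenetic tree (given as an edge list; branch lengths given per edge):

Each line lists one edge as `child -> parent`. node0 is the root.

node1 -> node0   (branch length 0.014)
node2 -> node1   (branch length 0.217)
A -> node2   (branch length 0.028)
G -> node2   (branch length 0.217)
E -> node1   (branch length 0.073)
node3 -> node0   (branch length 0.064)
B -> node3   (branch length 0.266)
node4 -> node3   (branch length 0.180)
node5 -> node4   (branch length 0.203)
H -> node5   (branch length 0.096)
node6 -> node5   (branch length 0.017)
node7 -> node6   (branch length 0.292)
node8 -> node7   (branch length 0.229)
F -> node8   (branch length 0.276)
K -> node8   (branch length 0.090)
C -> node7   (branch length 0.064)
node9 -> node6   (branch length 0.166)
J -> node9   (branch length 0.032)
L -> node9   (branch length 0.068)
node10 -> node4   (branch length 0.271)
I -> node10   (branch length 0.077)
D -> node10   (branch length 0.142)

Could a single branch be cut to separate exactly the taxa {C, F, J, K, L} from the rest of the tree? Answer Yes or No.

The most recent common ancestor of these taxa subtends (((F,K),C),(J,L)).
That clade has exactly 5 tips — every listed taxon and nothing else — so the group is monophyletic.

Yes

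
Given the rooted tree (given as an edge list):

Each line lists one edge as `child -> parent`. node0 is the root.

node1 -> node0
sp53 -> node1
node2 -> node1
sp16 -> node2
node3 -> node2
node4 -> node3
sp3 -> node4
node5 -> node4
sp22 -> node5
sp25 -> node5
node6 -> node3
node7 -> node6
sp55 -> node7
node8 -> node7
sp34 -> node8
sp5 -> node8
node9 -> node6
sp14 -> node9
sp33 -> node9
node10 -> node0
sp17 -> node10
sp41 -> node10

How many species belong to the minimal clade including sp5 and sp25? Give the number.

8

The MRCA of sp5 and sp25 is the node subtending ((sp3,(sp22,sp25)),((sp55,(sp34,sp5)),(sp14,sp33))).
That clade contains 8 terminal taxa: sp14, sp22, sp25, sp3, sp33, sp34, sp5, sp55.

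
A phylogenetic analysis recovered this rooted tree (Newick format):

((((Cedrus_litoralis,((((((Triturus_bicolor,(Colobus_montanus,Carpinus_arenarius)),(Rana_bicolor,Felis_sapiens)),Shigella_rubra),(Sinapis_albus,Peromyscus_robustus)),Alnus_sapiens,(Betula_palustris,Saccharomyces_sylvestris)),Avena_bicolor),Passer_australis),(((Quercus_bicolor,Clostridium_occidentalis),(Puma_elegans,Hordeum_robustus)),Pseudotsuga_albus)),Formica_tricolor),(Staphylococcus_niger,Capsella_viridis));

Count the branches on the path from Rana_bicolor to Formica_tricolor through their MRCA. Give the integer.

The MRCA of Rana_bicolor and Formica_tricolor is the node subtending (((Cedrus_litoralis,((((((Triturus_bicolor,(Colobus_montanus,Carpinus_arenarius)),(Rana_bicolor,Felis_sapiens)),Shigella_rubra),(Sinapis_albus,Peromyscus_robustus)),Alnus_sapiens,(Betula_palustris,Saccharomyces_sylvestris)),Avena_bicolor),Passer_australis),(((Quercus_bicolor,Clostridium_occidentalis),(Puma_elegans,Hordeum_robustus)),Pseudotsuga_albus)),Formica_tricolor).
From Rana_bicolor up to that node: 9 branches. From Formica_tricolor up to the same node: 1 branch. Total: 9 + 1 = 10.

10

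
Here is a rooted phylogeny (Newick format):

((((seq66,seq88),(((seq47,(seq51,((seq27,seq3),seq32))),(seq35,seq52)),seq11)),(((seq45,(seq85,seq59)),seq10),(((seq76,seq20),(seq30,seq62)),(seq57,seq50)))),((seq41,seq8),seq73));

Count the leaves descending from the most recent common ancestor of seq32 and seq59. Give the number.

The MRCA of seq32 and seq59 is the node subtending (((seq66,seq88),(((seq47,(seq51,((seq27,seq3),seq32))),(seq35,seq52)),seq11)),(((seq45,(seq85,seq59)),seq10),(((seq76,seq20),(seq30,seq62)),(seq57,seq50)))).
That clade contains 20 terminal taxa: seq10, seq11, seq20, seq27, seq3, seq30, seq32, seq35, seq45, seq47, seq50, seq51, seq52, seq57, seq59, seq62, seq66, seq76, seq85, seq88.

20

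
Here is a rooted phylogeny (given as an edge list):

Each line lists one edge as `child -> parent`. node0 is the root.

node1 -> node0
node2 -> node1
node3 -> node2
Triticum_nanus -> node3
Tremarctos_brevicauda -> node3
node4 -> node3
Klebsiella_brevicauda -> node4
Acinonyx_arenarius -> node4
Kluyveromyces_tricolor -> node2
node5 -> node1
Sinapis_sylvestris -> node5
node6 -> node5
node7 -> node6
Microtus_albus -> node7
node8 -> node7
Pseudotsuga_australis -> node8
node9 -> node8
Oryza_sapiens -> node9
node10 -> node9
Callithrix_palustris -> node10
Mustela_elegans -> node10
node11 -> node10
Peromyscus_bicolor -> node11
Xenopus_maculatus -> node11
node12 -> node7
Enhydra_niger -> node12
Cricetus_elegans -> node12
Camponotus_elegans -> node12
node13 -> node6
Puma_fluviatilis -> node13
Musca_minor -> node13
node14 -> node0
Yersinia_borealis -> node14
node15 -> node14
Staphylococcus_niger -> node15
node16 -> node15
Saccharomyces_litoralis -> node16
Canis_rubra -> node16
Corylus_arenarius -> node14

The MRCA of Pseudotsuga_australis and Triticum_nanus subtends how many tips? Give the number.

18

The MRCA of Pseudotsuga_australis and Triticum_nanus is the node subtending (((Triticum_nanus,Tremarctos_brevicauda,(Klebsiella_brevicauda,Acinonyx_arenarius)),Kluyveromyces_tricolor),(Sinapis_sylvestris,((Microtus_albus,(Pseudotsuga_australis,(Oryza_sapiens,(Callithrix_palustris,Mustela_elegans,(Peromyscus_bicolor,Xenopus_maculatus)))),(Enhydra_niger,Cricetus_elegans,Camponotus_elegans)),(Puma_fluviatilis,Musca_minor)))).
That clade contains 18 terminal taxa: Acinonyx_arenarius, Callithrix_palustris, Camponotus_elegans, Cricetus_elegans, Enhydra_niger, Klebsiella_brevicauda, Kluyveromyces_tricolor, Microtus_albus, Musca_minor, Mustela_elegans, Oryza_sapiens, Peromyscus_bicolor, Pseudotsuga_australis, Puma_fluviatilis, Sinapis_sylvestris, Tremarctos_brevicauda, Triticum_nanus, Xenopus_maculatus.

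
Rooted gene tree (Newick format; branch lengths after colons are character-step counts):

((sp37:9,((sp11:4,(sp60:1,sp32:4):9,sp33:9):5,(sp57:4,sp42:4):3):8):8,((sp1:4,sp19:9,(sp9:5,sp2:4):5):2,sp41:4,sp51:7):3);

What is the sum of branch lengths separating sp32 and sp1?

The path runs sp32 → … → MRCA → … → sp1; the MRCA is the root of the tree.
Branch lengths along that path: 4 + 9 + 5 + 8 + 8 + 3 + 2 + 4 = 43.

43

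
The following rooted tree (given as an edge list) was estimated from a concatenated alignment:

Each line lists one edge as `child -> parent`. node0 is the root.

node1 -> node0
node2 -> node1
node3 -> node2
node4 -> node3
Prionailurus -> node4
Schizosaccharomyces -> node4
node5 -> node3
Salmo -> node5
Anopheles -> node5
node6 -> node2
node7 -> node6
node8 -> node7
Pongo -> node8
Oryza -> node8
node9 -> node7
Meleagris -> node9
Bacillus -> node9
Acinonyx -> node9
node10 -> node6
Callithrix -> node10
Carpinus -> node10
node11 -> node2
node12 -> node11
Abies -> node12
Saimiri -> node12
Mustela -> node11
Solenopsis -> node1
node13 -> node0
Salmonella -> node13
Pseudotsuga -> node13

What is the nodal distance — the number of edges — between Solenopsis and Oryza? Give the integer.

The MRCA of Solenopsis and Oryza is the node subtending ((((Prionailurus,Schizosaccharomyces),(Salmo,Anopheles)),(((Pongo,Oryza),(Meleagris,Bacillus,Acinonyx)),(Callithrix,Carpinus)),((Abies,Saimiri),Mustela)),Solenopsis).
From Solenopsis up to that node: 1 branch. From Oryza up to the same node: 5 branches. Total: 1 + 5 = 6.

6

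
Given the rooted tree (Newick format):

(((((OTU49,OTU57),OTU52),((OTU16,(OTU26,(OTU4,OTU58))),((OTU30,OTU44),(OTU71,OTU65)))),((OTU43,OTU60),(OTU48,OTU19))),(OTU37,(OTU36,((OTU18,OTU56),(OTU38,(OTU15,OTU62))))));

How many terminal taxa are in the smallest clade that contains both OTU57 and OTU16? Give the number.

11

The MRCA of OTU57 and OTU16 is the node subtending (((OTU49,OTU57),OTU52),((OTU16,(OTU26,(OTU4,OTU58))),((OTU30,OTU44),(OTU71,OTU65)))).
That clade contains 11 terminal taxa: OTU16, OTU26, OTU30, OTU4, OTU44, OTU49, OTU52, OTU57, OTU58, OTU65, OTU71.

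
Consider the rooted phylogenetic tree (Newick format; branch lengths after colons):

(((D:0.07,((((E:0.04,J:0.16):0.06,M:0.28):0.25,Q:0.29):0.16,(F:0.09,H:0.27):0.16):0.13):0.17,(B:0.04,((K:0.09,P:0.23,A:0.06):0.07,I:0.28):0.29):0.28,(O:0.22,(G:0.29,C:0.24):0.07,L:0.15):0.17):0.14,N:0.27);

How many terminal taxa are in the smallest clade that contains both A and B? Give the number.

5

The MRCA of A and B is the node subtending (B,((K,P,A),I)).
That clade contains 5 terminal taxa: A, B, I, K, P.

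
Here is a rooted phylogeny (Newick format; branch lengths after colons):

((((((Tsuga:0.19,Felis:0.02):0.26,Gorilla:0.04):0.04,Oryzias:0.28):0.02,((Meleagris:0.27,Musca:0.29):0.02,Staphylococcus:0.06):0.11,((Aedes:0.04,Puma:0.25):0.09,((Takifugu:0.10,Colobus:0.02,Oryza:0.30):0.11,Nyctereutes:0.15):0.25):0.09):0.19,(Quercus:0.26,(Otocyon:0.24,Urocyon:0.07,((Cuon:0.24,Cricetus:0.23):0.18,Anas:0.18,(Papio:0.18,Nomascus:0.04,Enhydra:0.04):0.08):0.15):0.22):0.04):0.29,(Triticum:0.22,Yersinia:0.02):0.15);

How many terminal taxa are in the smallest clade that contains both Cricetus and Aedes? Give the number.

The MRCA of Cricetus and Aedes is the node subtending (((((Tsuga,Felis),Gorilla),Oryzias),((Meleagris,Musca),Staphylococcus),((Aedes,Puma),((Takifugu,Colobus,Oryza),Nyctereutes))),(Quercus,(Otocyon,Urocyon,((Cuon,Cricetus),Anas,(Papio,Nomascus,Enhydra))))).
That clade contains 22 terminal taxa: Aedes, Anas, Colobus, Cricetus, Cuon, Enhydra, Felis, Gorilla, Meleagris, Musca, Nomascus, Nyctereutes, Oryza, Oryzias, Otocyon, Papio, Puma, Quercus, Staphylococcus, Takifugu, Tsuga, Urocyon.

22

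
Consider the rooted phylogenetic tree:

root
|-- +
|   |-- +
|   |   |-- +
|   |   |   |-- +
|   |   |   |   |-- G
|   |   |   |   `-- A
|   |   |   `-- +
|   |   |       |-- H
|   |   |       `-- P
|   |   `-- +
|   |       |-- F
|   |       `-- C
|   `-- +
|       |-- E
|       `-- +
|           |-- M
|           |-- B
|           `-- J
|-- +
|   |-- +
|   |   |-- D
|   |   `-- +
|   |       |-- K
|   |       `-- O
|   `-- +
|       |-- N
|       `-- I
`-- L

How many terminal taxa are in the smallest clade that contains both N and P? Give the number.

16

The MRCA of N and P is the root, so the clade is the entire tree.
That clade contains 16 terminal taxa: A, B, C, D, E, F, G, H, I, J, K, L, M, N, O, P.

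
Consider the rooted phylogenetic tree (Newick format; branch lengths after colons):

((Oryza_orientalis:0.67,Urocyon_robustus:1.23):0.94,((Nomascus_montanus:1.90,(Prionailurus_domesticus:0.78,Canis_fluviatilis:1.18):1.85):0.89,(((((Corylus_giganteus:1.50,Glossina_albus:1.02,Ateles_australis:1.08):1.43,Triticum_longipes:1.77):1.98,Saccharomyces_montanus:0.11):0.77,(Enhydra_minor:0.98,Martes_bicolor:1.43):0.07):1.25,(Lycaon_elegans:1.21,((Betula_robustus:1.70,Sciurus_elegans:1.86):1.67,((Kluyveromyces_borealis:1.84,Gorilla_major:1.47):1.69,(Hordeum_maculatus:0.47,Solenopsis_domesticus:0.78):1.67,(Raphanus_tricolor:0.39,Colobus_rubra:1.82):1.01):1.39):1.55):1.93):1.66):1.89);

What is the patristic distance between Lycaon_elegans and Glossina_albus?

The path runs Lycaon_elegans → … → MRCA → … → Glossina_albus; the MRCA is the node subtending (((((Corylus_giganteus,Glossina_albus,Ateles_australis),Triticum_longipes),Saccharomyces_montanus),(Enhydra_minor,Martes_bicolor)),(Lycaon_elegans,((Betula_robustus,Sciurus_elegans),((Kluyveromyces_borealis,Gorilla_major),(Hordeum_maculatus,Solenopsis_domesticus),(Raphanus_tricolor,Colobus_rubra))))).
Branch lengths along that path: 1.21 + 1.93 + 1.25 + 0.77 + 1.98 + 1.43 + 1.02 = 9.59.

9.59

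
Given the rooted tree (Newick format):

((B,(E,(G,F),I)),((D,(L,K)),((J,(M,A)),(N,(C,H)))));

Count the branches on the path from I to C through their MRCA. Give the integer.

8

The MRCA of I and C is the root of the tree.
From I up to that node: 3 branches. From C up to the same node: 5 branches. Total: 3 + 5 = 8.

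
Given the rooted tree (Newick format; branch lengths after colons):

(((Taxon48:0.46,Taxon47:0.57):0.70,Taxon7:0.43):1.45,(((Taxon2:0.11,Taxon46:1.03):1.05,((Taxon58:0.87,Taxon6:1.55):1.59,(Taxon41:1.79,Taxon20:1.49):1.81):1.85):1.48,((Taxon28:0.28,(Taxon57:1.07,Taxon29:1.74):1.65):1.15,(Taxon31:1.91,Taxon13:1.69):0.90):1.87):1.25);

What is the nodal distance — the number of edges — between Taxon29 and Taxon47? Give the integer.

8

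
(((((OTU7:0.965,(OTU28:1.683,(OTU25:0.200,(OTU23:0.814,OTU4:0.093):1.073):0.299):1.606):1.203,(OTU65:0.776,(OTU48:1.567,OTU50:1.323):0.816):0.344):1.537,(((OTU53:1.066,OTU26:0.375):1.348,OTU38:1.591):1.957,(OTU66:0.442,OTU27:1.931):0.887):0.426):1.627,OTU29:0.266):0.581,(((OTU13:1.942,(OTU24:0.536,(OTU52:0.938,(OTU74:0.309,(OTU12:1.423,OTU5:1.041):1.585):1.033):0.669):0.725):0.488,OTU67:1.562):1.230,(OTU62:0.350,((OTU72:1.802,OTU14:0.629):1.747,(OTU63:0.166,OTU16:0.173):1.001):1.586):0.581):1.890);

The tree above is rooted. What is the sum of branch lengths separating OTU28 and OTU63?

13.461

The path runs OTU28 → … → MRCA → … → OTU63; the MRCA is the root of the tree.
Branch lengths along that path: 1.683 + 1.606 + 1.203 + 1.537 + 1.627 + 0.581 + 1.890 + 0.581 + 1.586 + 1.001 + 0.166 = 13.461.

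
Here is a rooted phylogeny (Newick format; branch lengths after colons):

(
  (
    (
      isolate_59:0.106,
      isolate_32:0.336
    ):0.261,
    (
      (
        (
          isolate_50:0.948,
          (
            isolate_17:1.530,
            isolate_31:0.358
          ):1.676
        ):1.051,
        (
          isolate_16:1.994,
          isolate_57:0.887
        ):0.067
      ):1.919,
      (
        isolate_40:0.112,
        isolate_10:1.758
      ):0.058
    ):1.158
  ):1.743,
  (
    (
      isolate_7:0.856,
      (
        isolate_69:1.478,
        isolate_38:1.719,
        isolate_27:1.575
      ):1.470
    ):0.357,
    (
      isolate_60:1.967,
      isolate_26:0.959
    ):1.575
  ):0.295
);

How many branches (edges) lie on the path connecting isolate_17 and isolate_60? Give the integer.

The MRCA of isolate_17 and isolate_60 is the root of the tree.
From isolate_17 up to that node: 6 branches. From isolate_60 up to the same node: 3 branches. Total: 6 + 3 = 9.

9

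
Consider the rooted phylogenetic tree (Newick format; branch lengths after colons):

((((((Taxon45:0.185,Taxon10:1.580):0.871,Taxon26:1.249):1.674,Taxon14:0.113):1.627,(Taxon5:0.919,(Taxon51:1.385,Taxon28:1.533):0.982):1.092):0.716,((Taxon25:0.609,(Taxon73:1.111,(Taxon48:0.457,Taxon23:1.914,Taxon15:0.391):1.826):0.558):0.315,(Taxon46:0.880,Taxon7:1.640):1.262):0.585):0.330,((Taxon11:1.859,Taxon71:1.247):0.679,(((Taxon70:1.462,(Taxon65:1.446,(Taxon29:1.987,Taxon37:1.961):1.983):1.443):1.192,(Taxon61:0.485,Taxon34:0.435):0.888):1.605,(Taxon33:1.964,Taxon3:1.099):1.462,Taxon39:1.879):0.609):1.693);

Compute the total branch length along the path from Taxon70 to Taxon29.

6.875

The path runs Taxon70 → … → MRCA → … → Taxon29; the MRCA is the node subtending (Taxon70,(Taxon65,(Taxon29,Taxon37))).
Branch lengths along that path: 1.462 + 1.443 + 1.983 + 1.987 = 6.875.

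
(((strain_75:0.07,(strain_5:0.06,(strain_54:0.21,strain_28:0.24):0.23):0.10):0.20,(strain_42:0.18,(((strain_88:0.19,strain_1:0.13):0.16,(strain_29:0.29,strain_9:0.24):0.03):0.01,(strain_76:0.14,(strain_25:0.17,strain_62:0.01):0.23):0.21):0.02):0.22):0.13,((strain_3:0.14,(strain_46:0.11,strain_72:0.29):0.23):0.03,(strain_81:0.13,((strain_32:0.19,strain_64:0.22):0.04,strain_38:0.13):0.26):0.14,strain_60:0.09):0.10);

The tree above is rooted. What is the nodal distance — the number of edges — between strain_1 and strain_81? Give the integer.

The MRCA of strain_1 and strain_81 is the root of the tree.
From strain_1 up to that node: 6 branches. From strain_81 up to the same node: 3 branches. Total: 6 + 3 = 9.

9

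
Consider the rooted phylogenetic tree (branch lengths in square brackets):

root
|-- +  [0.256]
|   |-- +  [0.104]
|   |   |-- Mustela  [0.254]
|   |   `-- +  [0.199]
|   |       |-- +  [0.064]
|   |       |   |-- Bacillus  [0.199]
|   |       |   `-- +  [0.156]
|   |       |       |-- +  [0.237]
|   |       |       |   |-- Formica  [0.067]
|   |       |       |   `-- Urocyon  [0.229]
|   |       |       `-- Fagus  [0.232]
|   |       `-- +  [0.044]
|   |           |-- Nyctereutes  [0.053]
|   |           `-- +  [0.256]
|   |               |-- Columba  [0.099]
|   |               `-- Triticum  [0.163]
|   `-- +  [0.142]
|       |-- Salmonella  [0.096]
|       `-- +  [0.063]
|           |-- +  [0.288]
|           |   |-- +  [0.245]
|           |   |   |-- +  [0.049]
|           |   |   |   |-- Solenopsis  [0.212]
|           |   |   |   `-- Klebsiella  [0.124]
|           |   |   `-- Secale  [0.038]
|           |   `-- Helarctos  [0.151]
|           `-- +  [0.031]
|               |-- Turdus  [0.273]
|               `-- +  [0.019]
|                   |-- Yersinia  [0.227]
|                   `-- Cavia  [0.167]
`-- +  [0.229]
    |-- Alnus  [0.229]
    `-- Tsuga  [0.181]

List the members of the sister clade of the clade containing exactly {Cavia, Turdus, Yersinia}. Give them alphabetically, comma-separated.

Helarctos, Klebsiella, Secale, Solenopsis

The clade containing exactly {Cavia, Turdus, Yersinia} attaches to the tree at the node subtending ((((Solenopsis,Klebsiella),Secale),Helarctos),(Turdus,(Yersinia,Cavia))).
The other lineage descending from that same node — the sister group — is (((Solenopsis,Klebsiella),Secale),Helarctos); its 4 tips in alphabetical order are the answer.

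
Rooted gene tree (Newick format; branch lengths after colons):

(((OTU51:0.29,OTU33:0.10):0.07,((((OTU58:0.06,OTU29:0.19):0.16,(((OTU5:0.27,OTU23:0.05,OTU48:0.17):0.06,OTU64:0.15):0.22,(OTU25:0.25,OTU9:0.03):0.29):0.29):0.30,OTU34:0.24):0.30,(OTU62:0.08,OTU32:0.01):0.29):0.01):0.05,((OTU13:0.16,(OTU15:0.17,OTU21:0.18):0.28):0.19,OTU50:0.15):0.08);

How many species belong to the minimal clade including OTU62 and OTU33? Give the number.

The MRCA of OTU62 and OTU33 is the node subtending ((OTU51,OTU33),((((OTU58,OTU29),(((OTU5,OTU23,OTU48),OTU64),(OTU25,OTU9))),OTU34),(OTU62,OTU32))).
That clade contains 13 terminal taxa: OTU23, OTU25, OTU29, OTU32, OTU33, OTU34, OTU48, OTU5, OTU51, OTU58, OTU62, OTU64, OTU9.

13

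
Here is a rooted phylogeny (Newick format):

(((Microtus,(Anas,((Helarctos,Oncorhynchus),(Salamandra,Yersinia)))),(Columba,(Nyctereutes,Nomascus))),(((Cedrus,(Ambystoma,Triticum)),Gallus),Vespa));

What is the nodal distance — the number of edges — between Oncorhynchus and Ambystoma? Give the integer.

The MRCA of Oncorhynchus and Ambystoma is the root of the tree.
From Oncorhynchus up to that node: 6 branches. From Ambystoma up to the same node: 5 branches. Total: 6 + 5 = 11.

11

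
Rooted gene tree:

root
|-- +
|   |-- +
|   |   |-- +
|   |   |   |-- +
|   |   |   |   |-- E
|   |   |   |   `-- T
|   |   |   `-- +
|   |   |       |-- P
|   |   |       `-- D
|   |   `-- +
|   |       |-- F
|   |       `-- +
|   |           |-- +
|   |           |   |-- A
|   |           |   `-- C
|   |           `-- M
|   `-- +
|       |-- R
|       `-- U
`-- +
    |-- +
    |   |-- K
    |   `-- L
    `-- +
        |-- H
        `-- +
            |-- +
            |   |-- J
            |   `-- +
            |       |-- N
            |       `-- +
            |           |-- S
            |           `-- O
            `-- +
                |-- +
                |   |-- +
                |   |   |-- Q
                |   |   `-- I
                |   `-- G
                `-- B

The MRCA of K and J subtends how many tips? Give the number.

11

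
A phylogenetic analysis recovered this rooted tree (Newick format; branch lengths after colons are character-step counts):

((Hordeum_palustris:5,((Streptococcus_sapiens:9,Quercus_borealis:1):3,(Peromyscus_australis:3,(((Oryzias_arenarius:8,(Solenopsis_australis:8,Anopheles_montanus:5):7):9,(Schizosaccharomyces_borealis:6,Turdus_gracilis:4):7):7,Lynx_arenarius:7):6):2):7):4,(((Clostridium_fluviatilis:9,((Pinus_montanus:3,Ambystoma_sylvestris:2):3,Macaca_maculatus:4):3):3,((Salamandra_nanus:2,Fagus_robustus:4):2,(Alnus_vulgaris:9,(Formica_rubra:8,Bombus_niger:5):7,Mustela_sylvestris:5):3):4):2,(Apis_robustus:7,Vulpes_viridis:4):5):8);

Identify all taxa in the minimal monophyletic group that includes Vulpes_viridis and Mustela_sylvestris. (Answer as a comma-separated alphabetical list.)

Alnus_vulgaris, Ambystoma_sylvestris, Apis_robustus, Bombus_niger, Clostridium_fluviatilis, Fagus_robustus, Formica_rubra, Macaca_maculatus, Mustela_sylvestris, Pinus_montanus, Salamandra_nanus, Vulpes_viridis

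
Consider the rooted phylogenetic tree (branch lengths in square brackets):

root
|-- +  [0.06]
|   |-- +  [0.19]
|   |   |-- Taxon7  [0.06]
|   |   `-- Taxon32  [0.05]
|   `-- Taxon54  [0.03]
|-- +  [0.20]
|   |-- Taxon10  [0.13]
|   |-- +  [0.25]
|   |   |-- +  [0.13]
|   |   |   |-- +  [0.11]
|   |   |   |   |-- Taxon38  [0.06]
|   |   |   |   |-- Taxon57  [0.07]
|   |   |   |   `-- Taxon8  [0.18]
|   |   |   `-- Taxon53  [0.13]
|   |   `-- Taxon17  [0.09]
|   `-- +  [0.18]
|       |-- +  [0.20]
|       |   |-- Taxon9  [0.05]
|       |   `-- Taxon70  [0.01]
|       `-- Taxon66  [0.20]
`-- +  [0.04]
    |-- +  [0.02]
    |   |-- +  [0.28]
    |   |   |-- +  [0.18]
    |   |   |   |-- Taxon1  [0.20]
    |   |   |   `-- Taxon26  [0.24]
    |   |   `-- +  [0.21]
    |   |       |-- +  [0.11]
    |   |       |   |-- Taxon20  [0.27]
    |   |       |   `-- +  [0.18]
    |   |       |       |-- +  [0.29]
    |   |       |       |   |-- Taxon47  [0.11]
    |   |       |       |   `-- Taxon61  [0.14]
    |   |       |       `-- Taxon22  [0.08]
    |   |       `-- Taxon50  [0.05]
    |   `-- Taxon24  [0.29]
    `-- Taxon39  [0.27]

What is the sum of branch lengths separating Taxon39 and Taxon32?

The path runs Taxon39 → … → MRCA → … → Taxon32; the MRCA is the root of the tree.
Branch lengths along that path: 0.27 + 0.04 + 0.06 + 0.19 + 0.05 = 0.61.

0.61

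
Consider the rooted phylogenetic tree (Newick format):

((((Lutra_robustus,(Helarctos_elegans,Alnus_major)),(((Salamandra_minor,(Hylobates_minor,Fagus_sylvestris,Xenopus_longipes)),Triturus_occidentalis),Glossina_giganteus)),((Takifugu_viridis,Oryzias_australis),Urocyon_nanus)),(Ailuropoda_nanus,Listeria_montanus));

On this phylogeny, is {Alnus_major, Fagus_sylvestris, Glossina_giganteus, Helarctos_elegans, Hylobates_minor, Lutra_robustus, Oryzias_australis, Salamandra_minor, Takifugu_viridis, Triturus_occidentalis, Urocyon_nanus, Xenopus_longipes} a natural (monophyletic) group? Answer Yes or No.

The most recent common ancestor of these taxa subtends (((Lutra_robustus,(Helarctos_elegans,Alnus_major)),(((Salamandra_minor,(Hylobates_minor,Fagus_sylvestris,Xenopus_longipes)),Triturus_occidentalis),Glossina_giganteus)),((Takifugu_viridis,Oryzias_australis),Urocyon_nanus)).
That clade has exactly 12 tips — every listed taxon and nothing else — so the group is monophyletic.

Yes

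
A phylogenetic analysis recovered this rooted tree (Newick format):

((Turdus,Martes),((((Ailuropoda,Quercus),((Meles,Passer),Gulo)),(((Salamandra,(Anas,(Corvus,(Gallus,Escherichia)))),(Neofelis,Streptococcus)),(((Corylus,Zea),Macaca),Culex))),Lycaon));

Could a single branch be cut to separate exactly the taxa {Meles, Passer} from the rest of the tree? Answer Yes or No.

Yes

The most recent common ancestor of these taxa subtends (Meles,Passer).
That clade has exactly 2 tips — every listed taxon and nothing else — so the group is monophyletic.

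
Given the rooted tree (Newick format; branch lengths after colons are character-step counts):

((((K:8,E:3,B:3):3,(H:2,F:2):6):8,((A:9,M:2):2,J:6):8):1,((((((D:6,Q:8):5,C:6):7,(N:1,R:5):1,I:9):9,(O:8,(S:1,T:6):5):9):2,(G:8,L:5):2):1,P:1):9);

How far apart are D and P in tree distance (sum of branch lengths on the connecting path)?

The path runs D → … → MRCA → … → P; the MRCA is the node subtending ((((((D,Q),C),(N,R),I),(O,(S,T))),(G,L)),P).
Branch lengths along that path: 6 + 5 + 7 + 9 + 2 + 1 + 1 = 31.

31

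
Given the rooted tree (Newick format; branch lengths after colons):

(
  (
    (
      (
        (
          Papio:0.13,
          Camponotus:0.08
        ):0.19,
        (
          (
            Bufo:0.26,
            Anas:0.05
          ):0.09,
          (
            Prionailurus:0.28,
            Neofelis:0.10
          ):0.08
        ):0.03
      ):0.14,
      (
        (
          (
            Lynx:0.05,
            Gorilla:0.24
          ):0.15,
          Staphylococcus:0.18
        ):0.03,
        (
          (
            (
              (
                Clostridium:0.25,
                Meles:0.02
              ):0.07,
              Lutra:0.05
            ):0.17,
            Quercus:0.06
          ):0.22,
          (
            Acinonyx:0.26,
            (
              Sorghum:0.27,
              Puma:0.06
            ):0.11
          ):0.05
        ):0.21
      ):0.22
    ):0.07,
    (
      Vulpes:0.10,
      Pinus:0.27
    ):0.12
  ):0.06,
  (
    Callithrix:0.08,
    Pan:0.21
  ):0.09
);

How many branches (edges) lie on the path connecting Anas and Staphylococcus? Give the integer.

The MRCA of Anas and Staphylococcus is the node subtending (((Papio,Camponotus),((Bufo,Anas),(Prionailurus,Neofelis))),(((Lynx,Gorilla),Staphylococcus),((((Clostridium,Meles),Lutra),Quercus),(Acinonyx,(Sorghum,Puma))))).
From Anas up to that node: 4 branches. From Staphylococcus up to the same node: 3 branches. Total: 4 + 3 = 7.

7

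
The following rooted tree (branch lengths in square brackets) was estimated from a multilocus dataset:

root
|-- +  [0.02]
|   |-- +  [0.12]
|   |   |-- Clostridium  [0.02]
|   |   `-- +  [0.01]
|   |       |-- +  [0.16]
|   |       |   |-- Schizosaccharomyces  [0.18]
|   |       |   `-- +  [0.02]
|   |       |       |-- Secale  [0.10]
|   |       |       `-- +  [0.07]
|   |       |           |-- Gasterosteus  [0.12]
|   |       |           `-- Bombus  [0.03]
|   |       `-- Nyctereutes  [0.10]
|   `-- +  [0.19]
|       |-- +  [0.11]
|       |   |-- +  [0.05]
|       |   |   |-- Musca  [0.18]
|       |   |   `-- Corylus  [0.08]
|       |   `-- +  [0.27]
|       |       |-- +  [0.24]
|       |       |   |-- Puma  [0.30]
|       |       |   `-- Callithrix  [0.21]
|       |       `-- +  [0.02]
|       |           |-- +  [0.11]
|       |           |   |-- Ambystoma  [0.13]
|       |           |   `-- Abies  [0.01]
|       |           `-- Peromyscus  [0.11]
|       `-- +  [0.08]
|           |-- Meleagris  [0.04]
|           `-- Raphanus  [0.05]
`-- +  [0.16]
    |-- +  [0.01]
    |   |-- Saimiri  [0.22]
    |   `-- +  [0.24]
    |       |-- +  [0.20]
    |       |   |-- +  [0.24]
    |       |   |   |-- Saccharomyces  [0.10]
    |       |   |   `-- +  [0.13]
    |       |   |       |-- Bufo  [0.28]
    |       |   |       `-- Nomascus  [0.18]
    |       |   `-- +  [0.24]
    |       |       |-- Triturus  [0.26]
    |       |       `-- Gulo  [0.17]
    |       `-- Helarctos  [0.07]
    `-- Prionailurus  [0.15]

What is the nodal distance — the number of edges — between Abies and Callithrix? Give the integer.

5

The MRCA of Abies and Callithrix is the node subtending ((Puma,Callithrix),((Ambystoma,Abies),Peromyscus)).
From Abies up to that node: 3 branches. From Callithrix up to the same node: 2 branches. Total: 3 + 2 = 5.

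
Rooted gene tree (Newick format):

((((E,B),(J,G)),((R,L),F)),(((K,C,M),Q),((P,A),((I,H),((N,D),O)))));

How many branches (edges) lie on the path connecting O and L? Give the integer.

The MRCA of O and L is the root of the tree.
From O up to that node: 5 branches. From L up to the same node: 4 branches. Total: 5 + 4 = 9.

9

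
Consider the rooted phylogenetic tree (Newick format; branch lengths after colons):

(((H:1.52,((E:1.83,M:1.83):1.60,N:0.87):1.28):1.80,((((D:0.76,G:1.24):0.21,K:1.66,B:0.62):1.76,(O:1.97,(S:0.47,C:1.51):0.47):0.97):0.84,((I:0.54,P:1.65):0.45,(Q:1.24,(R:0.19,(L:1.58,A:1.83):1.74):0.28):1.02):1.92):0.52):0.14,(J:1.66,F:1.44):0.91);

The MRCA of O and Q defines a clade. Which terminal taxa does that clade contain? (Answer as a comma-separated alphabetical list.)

A, B, C, D, G, I, K, L, O, P, Q, R, S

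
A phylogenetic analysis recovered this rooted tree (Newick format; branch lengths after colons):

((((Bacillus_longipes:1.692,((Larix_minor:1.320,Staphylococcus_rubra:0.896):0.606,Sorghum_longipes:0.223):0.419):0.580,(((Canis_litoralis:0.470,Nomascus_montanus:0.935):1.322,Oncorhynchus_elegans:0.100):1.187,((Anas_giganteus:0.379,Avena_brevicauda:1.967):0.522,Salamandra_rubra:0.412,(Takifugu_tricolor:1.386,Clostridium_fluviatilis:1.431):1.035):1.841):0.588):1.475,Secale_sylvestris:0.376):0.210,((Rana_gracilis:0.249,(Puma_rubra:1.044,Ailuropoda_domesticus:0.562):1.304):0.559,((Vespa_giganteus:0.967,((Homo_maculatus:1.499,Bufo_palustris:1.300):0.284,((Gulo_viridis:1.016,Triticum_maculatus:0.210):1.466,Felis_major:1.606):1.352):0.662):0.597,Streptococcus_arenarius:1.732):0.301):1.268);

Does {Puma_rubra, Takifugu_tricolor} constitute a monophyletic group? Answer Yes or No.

No

The MRCA of the listed taxa is the root, so the smallest clade containing them is the whole tree.
That clade also contains Ailuropoda_domesticus, Anas_giganteus, Avena_brevicauda, Bacillus_longipes, Bufo_palustris, Canis_litoralis, Clostridium_fluviatilis, Felis_major, Gulo_viridis, Homo_maculatus, Larix_minor, Nomascus_montanus, Oncorhynchus_elegans, Rana_gracilis, Salamandra_rubra, Secale_sylvestris, Sorghum_longipes, Staphylococcus_rubra, Streptococcus_arenarius, Triticum_maculatus, Vespa_giganteus, which are not in the proposed group, so the group is not monophyletic.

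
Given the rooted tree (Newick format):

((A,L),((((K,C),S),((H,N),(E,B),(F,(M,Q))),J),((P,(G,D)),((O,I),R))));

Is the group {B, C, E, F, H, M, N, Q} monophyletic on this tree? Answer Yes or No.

The MRCA of the listed taxa subtends (((K,C),S),((H,N),(E,B),(F,(M,Q))),J).
That clade also contains J, K, S, which are not in the proposed group, so the group is not monophyletic.

No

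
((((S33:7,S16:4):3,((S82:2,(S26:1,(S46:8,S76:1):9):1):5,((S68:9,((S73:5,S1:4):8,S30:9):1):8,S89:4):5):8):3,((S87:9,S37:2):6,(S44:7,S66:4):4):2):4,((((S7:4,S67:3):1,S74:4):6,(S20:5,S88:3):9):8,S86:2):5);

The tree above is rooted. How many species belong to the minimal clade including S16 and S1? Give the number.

The MRCA of S16 and S1 is the node subtending ((S33,S16),((S82,(S26,(S46,S76))),((S68,((S73,S1),S30)),S89))).
That clade contains 11 terminal taxa: S1, S16, S26, S30, S33, S46, S68, S73, S76, S82, S89.

11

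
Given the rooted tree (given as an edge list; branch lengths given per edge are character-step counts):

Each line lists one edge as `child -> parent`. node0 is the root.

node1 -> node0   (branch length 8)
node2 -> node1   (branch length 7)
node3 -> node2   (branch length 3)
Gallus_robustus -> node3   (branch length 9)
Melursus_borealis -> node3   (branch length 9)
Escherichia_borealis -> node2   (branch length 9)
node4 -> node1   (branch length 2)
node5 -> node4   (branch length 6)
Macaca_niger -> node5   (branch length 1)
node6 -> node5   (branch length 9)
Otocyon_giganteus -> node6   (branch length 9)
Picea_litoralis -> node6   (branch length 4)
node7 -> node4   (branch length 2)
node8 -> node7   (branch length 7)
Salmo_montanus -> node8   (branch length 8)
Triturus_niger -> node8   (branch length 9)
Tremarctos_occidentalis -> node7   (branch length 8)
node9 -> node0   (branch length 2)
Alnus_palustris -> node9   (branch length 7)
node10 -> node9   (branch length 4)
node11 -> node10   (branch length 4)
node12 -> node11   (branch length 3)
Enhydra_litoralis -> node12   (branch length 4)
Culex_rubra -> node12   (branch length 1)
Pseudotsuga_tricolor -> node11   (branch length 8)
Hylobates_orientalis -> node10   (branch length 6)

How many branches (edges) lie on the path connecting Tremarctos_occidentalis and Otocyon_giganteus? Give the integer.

The MRCA of Tremarctos_occidentalis and Otocyon_giganteus is the node subtending ((Macaca_niger,(Otocyon_giganteus,Picea_litoralis)),((Salmo_montanus,Triturus_niger),Tremarctos_occidentalis)).
From Tremarctos_occidentalis up to that node: 2 branches. From Otocyon_giganteus up to the same node: 3 branches. Total: 2 + 3 = 5.

5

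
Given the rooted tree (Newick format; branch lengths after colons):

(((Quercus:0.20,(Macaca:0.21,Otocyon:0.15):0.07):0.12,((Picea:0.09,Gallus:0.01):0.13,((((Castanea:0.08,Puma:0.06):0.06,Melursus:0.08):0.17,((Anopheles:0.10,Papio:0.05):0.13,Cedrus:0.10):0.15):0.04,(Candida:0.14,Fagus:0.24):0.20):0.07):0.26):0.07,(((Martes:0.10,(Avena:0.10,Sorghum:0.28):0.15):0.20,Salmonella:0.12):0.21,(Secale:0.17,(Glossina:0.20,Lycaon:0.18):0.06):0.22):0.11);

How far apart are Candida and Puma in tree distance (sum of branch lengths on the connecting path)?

0.67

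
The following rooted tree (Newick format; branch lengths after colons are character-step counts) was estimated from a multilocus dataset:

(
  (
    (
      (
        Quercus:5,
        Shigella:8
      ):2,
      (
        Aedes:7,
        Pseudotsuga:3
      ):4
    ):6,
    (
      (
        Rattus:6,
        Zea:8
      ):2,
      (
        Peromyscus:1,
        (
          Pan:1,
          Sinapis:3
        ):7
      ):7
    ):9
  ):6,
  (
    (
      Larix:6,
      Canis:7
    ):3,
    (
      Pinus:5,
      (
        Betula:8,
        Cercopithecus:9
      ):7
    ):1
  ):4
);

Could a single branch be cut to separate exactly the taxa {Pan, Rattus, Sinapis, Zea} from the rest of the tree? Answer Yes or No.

No

The MRCA of the listed taxa subtends ((Rattus,Zea),(Peromyscus,(Pan,Sinapis))).
That clade also contains Peromyscus, which is not in the proposed group, so the group is not monophyletic.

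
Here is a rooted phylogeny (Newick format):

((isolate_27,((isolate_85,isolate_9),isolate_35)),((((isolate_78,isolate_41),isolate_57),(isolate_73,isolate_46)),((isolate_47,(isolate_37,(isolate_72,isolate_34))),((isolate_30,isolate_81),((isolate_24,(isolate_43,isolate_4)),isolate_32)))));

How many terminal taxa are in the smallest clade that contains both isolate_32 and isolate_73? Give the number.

The MRCA of isolate_32 and isolate_73 is the node subtending ((((isolate_78,isolate_41),isolate_57),(isolate_73,isolate_46)),((isolate_47,(isolate_37,(isolate_72,isolate_34))),((isolate_30,isolate_81),((isolate_24,(isolate_43,isolate_4)),isolate_32)))).
That clade contains 15 terminal taxa: isolate_24, isolate_30, isolate_32, isolate_34, isolate_37, isolate_4, isolate_41, isolate_43, isolate_46, isolate_47, isolate_57, isolate_72, isolate_73, isolate_78, isolate_81.

15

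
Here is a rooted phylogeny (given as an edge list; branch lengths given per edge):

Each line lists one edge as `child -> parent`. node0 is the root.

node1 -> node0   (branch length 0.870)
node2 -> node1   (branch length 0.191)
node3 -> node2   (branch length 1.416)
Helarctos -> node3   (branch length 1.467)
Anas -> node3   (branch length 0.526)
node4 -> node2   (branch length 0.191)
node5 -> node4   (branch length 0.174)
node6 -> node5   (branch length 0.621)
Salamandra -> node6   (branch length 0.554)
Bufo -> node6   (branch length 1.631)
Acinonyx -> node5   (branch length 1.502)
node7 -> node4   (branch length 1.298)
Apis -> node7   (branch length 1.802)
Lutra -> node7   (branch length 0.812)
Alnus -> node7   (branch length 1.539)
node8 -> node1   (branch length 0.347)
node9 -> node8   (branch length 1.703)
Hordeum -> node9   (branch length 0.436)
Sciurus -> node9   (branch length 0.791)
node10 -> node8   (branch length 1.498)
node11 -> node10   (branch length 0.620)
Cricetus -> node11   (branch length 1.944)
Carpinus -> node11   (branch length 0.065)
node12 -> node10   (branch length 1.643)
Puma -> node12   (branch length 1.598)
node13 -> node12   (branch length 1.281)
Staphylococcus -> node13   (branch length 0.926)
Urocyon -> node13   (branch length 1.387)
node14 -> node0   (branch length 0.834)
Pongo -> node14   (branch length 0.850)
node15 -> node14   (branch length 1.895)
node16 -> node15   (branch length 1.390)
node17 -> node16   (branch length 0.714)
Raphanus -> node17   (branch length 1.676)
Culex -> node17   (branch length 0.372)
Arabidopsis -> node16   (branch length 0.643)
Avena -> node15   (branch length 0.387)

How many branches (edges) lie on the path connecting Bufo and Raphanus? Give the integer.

11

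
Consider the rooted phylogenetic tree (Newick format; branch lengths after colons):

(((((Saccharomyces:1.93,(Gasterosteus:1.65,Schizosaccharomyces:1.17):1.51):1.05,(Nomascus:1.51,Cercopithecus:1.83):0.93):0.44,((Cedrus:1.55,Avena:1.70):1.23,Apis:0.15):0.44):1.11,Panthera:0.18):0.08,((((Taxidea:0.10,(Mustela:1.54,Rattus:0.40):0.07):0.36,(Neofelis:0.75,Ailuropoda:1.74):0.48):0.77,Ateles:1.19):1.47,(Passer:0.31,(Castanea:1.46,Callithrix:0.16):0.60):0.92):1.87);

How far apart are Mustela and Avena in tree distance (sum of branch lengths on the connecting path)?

The path runs Mustela → … → MRCA → … → Avena; the MRCA is the root of the tree.
Branch lengths along that path: 1.54 + 0.07 + 0.36 + 0.77 + 1.47 + 1.87 + 0.08 + 1.11 + 0.44 + 1.23 + 1.70 = 10.64.

10.64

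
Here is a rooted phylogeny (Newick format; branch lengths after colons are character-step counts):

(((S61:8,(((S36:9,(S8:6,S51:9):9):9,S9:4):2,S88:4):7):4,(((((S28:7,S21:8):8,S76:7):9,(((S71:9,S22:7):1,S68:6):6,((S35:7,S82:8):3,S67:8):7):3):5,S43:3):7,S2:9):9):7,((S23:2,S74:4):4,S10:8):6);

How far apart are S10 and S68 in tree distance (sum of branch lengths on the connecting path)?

57

The path runs S10 → … → MRCA → … → S68; the MRCA is the root of the tree.
Branch lengths along that path: 8 + 6 + 7 + 9 + 7 + 5 + 3 + 6 + 6 = 57.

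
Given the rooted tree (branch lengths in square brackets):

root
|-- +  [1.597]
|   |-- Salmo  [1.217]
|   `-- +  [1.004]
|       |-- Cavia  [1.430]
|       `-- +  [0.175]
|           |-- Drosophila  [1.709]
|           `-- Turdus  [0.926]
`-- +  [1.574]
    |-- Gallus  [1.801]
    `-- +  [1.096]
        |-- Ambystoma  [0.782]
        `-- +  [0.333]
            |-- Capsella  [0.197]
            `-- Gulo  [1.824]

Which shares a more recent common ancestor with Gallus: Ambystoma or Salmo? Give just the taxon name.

Ambystoma

The MRCA of Gallus and Ambystoma subtends (Gallus,(Ambystoma,(Capsella,Gulo))) (4 taxa).
The MRCA of Gallus and Salmo is the root, subtending the entire tree (8 taxa).
The first is nested inside the second, so Gallus shares a more recent common ancestor with Ambystoma.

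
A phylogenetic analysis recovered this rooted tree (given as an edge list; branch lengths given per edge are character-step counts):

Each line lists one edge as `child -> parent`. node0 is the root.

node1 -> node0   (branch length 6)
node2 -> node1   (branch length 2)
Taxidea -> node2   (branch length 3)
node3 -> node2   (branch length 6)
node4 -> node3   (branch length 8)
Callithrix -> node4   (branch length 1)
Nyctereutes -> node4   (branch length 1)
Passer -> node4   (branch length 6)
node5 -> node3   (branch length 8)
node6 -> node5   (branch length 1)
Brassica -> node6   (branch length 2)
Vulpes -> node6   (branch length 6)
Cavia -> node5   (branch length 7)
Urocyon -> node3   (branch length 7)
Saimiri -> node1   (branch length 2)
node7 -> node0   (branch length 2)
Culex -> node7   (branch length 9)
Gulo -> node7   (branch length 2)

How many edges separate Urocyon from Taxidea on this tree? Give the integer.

The MRCA of Urocyon and Taxidea is the node subtending (Taxidea,((Callithrix,Nyctereutes,Passer),((Brassica,Vulpes),Cavia),Urocyon)).
From Urocyon up to that node: 2 branches. From Taxidea up to the same node: 1 branch. Total: 2 + 1 = 3.

3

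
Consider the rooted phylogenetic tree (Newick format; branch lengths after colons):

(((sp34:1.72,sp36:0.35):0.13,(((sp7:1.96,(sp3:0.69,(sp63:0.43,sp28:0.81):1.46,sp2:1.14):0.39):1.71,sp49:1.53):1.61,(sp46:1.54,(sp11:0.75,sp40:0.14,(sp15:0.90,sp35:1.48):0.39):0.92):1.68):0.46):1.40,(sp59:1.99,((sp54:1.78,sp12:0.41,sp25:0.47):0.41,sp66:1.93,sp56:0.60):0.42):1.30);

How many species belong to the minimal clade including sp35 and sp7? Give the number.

The MRCA of sp35 and sp7 is the node subtending (((sp7,(sp3,(sp63,sp28),sp2)),sp49),(sp46,(sp11,sp40,(sp15,sp35)))).
That clade contains 11 terminal taxa: sp11, sp15, sp2, sp28, sp3, sp35, sp40, sp46, sp49, sp63, sp7.

11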